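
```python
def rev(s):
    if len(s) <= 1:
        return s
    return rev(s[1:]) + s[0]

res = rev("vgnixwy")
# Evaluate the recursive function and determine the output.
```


rev("vgnixwy")
= rev("gnixwy") + "v"
= rev("nixwy") + "g" + "v"
= rev("ixwy") + "n" + "g" + "v"
= rev("xwy") + "i" + "n" + "g" + "v"
= rev("wy") + "x" + "i" + "n" + "g" + "v"
= rev("y") + "w" + "x" + "i" + "n" + "g" + "v"
= "y" + "w" + "x" + "i" + "n" + "g" + "v"
= "ywxingv"


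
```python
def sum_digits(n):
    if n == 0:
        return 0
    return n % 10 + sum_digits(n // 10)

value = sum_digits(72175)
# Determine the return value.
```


sum_digits(72175)
= 5 + sum_digits(7217)
= 5 + 7 + sum_digits(721)
= 5 + 7 + 1 + sum_digits(72)
= 5 + 7 + 1 + 2 + sum_digits(7)
= 5 + 7 + 1 + 2 + 7 + sum_digits(0)
= 5 + 7 + 1 + 2 + 7 + 0
= 22


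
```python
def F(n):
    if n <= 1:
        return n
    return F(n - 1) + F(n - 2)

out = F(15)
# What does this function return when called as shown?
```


F(15)
= F(14) + F(13)
= (F(13) + F(12)) + F(13)
Computing bottom-up: F(0)=0, F(1)=1, F(2)=1, F(3)=2, F(4)=3, F(5)=5, F(6)=8, F(7)=13, F(8)=21, F(9)=34, F(10)=55, F(11)=89, F(12)=144, F(13)=233, F(14)=377, F(15)=610
= 610


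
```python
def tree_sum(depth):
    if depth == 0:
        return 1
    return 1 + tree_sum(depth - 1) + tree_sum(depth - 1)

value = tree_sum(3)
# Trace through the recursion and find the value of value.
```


tree_sum(3)
= 1 + tree_sum(2) + tree_sum(2)
= 1 + 2 * tree_sum(2)
tree_sum(k) = 2^(k+1) - 1
tree_sum(0) = 1
tree_sum(1) = 3
tree_sum(2) = 7
tree_sum(3) = 15
tree_sum(3) = 2^4 - 1 = 15


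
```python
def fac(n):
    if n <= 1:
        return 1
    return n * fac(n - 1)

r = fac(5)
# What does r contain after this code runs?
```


fac(5)
= 5 * fac(4)
= 5 * 4 * fac(3)
= 5 * 4 * 3 * fac(2)
= 5 * 4 * 3 * 2 * fac(1)
= 5 * 4 * 3 * 2 * 1
= 120


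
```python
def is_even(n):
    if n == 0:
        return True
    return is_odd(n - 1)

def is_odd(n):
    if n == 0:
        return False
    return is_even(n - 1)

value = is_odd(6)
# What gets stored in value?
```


is_odd(6)
= is_even(5)
= is_odd(4)
= is_even(3)
= is_odd(2)
= is_even(1)
= is_odd(0)
n == 0: return False
= False


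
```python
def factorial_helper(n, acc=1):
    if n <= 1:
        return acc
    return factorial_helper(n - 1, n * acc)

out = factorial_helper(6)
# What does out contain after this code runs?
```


factorial_helper(6, 1)
= factorial_helper(5, 6 * 1) = factorial_helper(5, 6)
= factorial_helper(4, 5 * 6) = factorial_helper(4, 30)
= factorial_helper(3, 4 * 30) = factorial_helper(3, 120)
= factorial_helper(2, 3 * 120) = factorial_helper(2, 360)
= factorial_helper(1, 2 * 360) = factorial_helper(1, 720)
n <= 1, return acc = 720


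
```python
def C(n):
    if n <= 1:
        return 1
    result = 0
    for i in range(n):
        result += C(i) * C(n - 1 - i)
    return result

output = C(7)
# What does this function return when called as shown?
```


C(7)
= sum of C(i) * C(7-1-i) for i in 0..6
First compute sub-values bottom-up:
  C(0) = 1, C(1) = 1
  C(2) = 1*1 + 1*1 = 2
  C(3) = 1*2 + 1*1 + 2*1 = 5
  C(4) = 1*5 + 1*2 + 2*1 + 5*1 = 14
  C(5) = 1*14 + 1*5 + 2*2 + 5*1 + 14*1 = 42
  C(6) = 1*42 + 1*14 + 2*5 + 5*2 + 14*1 + 42*1 = 132
Now C(7):
  C(0)*C(6) = 1*132 = 132
  C(1)*C(5) = 1*42 = 42
  C(2)*C(4) = 2*14 = 28
  C(3)*C(3) = 5*5 = 25
  C(4)*C(2) = 14*2 = 28
  C(5)*C(1) = 42*1 = 42
  C(6)*C(0) = 132*1 = 132
= 132 + 42 + 28 + 25 + 28 + 42 + 132
= 429


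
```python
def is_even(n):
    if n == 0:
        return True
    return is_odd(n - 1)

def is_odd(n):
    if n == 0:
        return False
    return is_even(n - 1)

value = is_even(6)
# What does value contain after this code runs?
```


is_even(6)
= is_odd(5)
= is_even(4)
= is_odd(3)
= is_even(2)
= is_odd(1)
= is_even(0)
n == 0: return True
= True


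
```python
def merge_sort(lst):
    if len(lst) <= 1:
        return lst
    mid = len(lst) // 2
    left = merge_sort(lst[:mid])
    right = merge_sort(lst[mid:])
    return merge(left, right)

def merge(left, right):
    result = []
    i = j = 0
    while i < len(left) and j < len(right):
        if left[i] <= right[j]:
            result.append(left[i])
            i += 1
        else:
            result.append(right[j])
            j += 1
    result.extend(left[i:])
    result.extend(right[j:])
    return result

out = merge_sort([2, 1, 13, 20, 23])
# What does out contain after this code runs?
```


merge_sort([2, 1, 13, 20, 23])
Split into [2, 1] and [13, 20, 23]
Left sorted: [1, 2]
Right sorted: [13, 20, 23]
Merge [1, 2] and [13, 20, 23]
= [1, 2, 13, 20, 23]


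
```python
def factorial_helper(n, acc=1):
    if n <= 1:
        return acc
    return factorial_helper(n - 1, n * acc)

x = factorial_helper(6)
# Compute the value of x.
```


factorial_helper(6, 1)
= factorial_helper(5, 6 * 1) = factorial_helper(5, 6)
= factorial_helper(4, 5 * 6) = factorial_helper(4, 30)
= factorial_helper(3, 4 * 30) = factorial_helper(3, 120)
= factorial_helper(2, 3 * 120) = factorial_helper(2, 360)
= factorial_helper(1, 2 * 360) = factorial_helper(1, 720)
n <= 1, return acc = 720


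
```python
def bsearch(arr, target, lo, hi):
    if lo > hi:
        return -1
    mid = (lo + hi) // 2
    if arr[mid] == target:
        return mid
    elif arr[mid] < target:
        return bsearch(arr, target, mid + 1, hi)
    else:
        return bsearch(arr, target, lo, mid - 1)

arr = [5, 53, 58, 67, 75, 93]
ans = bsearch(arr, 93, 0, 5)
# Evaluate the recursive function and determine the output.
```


bsearch(arr, 93, 0, 5)
lo=0, hi=5, mid=2, arr[mid]=58
58 < 93, search right half
lo=3, hi=5, mid=4, arr[mid]=75
75 < 93, search right half
lo=5, hi=5, mid=5, arr[mid]=93
arr[5] == 93, found at index 5
= 5


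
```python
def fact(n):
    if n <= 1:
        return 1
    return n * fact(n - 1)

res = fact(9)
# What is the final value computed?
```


fact(9)
= 9 * fact(8)
= 9 * 8 * fact(7)
= 9 * 8 * 7 * fact(6)
= 9 * 8 * 7 * 6 * fact(5)
= 9 * 8 * 7 * 6 * 5 * fact(4)
= 9 * 8 * 7 * 6 * 5 * 4 * fact(3)
= 9 * 8 * 7 * 6 * 5 * 4 * 3 * fact(2)
= 9 * 8 * 7 * 6 * 5 * 4 * 3 * 2 * fact(1)
= 9 * 8 * 7 * 6 * 5 * 4 * 3 * 2 * 1
= 362880


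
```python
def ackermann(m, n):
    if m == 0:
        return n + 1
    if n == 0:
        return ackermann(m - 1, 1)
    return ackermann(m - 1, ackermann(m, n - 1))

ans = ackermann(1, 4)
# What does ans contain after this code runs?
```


ackermann(1, 4)
= ackermann(0, ackermann(1, 3))
First compute ackermann(1, 3) = 5
= ackermann(0, 5)
= 6


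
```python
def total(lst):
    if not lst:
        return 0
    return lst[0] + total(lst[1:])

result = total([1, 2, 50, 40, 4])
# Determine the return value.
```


total([1, 2, 50, 40, 4])
= 1 + total([2, 50, 40, 4])
= 1 + 2 + total([50, 40, 4])
= 1 + 2 + 50 + total([40, 4])
= 1 + 2 + 50 + 40 + total([4])
= 1 + 2 + 50 + 40 + 4 + total([])
= 1 + 2 + 50 + 40 + 4 + 0
= 97


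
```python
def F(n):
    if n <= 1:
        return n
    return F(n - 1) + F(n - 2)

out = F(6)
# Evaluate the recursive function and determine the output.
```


F(6)
= F(5) + F(4)
= (F(4) + F(3)) + F(4)
Computing bottom-up: F(0)=0, F(1)=1, F(2)=1, F(3)=2, F(4)=3, F(5)=5, F(6)=8
= 8


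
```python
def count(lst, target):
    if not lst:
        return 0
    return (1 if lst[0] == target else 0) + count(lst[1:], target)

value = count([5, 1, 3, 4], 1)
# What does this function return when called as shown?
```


count([5, 1, 3, 4], 1)
lst[0]=5 != 1: 0 + count([1, 3, 4], 1)
lst[0]=1 == 1: 1 + count([3, 4], 1)
lst[0]=3 != 1: 0 + count([4], 1)
lst[0]=4 != 1: 0 + count([], 1)
= 1


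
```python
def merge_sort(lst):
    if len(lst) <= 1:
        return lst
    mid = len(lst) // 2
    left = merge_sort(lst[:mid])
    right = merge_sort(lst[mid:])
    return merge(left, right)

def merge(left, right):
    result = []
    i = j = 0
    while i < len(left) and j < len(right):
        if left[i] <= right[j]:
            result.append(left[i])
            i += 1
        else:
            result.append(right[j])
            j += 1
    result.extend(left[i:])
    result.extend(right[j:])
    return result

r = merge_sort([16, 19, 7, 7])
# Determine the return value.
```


merge_sort([16, 19, 7, 7])
Split into [16, 19] and [7, 7]
Left sorted: [16, 19]
Right sorted: [7, 7]
Merge [16, 19] and [7, 7]
= [7, 7, 16, 19]


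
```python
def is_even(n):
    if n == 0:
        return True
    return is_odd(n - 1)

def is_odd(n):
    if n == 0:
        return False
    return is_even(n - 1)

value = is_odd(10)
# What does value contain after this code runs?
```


is_odd(10)
= is_even(9)
= is_odd(8)
= is_even(7)
= is_odd(6)
= is_even(5)
= is_odd(4)
= is_even(3)
= is_odd(2)
= is_even(1)
= is_odd(0)
n == 0: return False
= False


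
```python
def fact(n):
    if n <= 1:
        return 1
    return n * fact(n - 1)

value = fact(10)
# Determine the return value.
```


fact(10)
= 10 * fact(9)
= 10 * 9 * fact(8)
= 10 * 9 * 8 * fact(7)
= 10 * 9 * 8 * 7 * fact(6)
= 10 * 9 * 8 * 7 * 6 * fact(5)
= 10 * 9 * 8 * 7 * 6 * 5 * fact(4)
= 10 * 9 * 8 * 7 * 6 * 5 * 4 * fact(3)
= 10 * 9 * 8 * 7 * 6 * 5 * 4 * 3 * fact(2)
= 10 * 9 * 8 * 7 * 6 * 5 * 4 * 3 * 2 * fact(1)
= 10 * 9 * 8 * 7 * 6 * 5 * 4 * 3 * 2 * 1
= 3628800


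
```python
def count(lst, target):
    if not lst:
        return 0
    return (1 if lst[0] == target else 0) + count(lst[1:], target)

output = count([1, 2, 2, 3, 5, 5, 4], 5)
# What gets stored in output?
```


count([1, 2, 2, 3, 5, 5, 4], 5)
lst[0]=1 != 5: 0 + count([2, 2, 3, 5, 5, 4], 5)
lst[0]=2 != 5: 0 + count([2, 3, 5, 5, 4], 5)
lst[0]=2 != 5: 0 + count([3, 5, 5, 4], 5)
lst[0]=3 != 5: 0 + count([5, 5, 4], 5)
lst[0]=5 == 5: 1 + count([5, 4], 5)
lst[0]=5 == 5: 1 + count([4], 5)
lst[0]=4 != 5: 0 + count([], 5)
= 2


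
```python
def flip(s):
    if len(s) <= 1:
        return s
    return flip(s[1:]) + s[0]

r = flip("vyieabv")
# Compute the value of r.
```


flip("vyieabv")
= flip("yieabv") + "v"
= flip("ieabv") + "y" + "v"
= flip("eabv") + "i" + "y" + "v"
= flip("abv") + "e" + "i" + "y" + "v"
= flip("bv") + "a" + "e" + "i" + "y" + "v"
= flip("v") + "b" + "a" + "e" + "i" + "y" + "v"
= "v" + "b" + "a" + "e" + "i" + "y" + "v"
= "vbaeiyv"


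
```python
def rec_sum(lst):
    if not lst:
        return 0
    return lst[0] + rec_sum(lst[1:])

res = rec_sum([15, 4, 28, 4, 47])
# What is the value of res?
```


rec_sum([15, 4, 28, 4, 47])
= 15 + rec_sum([4, 28, 4, 47])
= 15 + 4 + rec_sum([28, 4, 47])
= 15 + 4 + 28 + rec_sum([4, 47])
= 15 + 4 + 28 + 4 + rec_sum([47])
= 15 + 4 + 28 + 4 + 47 + rec_sum([])
= 15 + 4 + 28 + 4 + 47 + 0
= 98


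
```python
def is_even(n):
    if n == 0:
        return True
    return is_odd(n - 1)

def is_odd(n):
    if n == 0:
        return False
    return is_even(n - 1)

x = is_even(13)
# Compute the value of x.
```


is_even(13)
= is_odd(12)
= is_even(11)
= is_odd(10)
= is_even(9)
= is_odd(8)
= is_even(7)
= is_odd(6)
= is_even(5)
= is_odd(4)
= is_even(3)
= is_odd(2)
= is_even(1)
= is_odd(0)
n == 0: return False
= False


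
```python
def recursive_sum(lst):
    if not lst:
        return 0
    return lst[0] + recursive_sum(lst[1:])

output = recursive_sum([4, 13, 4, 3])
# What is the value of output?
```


recursive_sum([4, 13, 4, 3])
= 4 + recursive_sum([13, 4, 3])
= 4 + 13 + recursive_sum([4, 3])
= 4 + 13 + 4 + recursive_sum([3])
= 4 + 13 + 4 + 3 + recursive_sum([])
= 4 + 13 + 4 + 3 + 0
= 24


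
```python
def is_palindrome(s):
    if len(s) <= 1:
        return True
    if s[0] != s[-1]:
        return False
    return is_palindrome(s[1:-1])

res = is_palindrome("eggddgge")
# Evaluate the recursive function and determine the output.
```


is_palindrome("eggddgge")
"eggddgge": s[0]='e' == s[-1]='e' -> is_palindrome("ggddgg")
"ggddgg": s[0]='g' == s[-1]='g' -> is_palindrome("gddg")
"gddg": s[0]='g' == s[-1]='g' -> is_palindrome("dd")
"dd": s[0]='d' == s[-1]='d' -> is_palindrome("")
"": len <= 1 -> True
= True


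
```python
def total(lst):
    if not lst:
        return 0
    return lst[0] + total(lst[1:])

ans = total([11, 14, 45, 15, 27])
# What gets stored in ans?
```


total([11, 14, 45, 15, 27])
= 11 + total([14, 45, 15, 27])
= 11 + 14 + total([45, 15, 27])
= 11 + 14 + 45 + total([15, 27])
= 11 + 14 + 45 + 15 + total([27])
= 11 + 14 + 45 + 15 + 27 + total([])
= 11 + 14 + 45 + 15 + 27 + 0
= 112


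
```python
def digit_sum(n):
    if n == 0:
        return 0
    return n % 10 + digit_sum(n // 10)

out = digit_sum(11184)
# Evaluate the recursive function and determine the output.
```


digit_sum(11184)
= 4 + digit_sum(1118)
= 4 + 8 + digit_sum(111)
= 4 + 8 + 1 + digit_sum(11)
= 4 + 8 + 1 + 1 + digit_sum(1)
= 4 + 8 + 1 + 1 + 1 + digit_sum(0)
= 4 + 8 + 1 + 1 + 1 + 0
= 15


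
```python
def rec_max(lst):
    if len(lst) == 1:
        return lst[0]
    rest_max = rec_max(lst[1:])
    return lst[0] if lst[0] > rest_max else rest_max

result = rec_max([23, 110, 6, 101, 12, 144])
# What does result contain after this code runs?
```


rec_max([23, 110, 6, 101, 12, 144])
= compare 23 with rec_max([110, 6, 101, 12, 144])
= compare 110 with rec_max([6, 101, 12, 144])
= compare 6 with rec_max([101, 12, 144])
= compare 101 with rec_max([12, 144])
= compare 12 with rec_max([144])
Base: rec_max([144]) = 144
compare 12 with 144: max = 144
compare 101 with 144: max = 144
compare 6 with 144: max = 144
compare 110 with 144: max = 144
compare 23 with 144: max = 144
= 144


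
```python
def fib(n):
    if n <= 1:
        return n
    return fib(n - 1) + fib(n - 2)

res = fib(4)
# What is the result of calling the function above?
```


fib(4)
= fib(3) + fib(2)
= (fib(2) + fib(1)) + fib(2)
Computing bottom-up: fib(0)=0, fib(1)=1, fib(2)=1, fib(3)=2, fib(4)=3
= 3


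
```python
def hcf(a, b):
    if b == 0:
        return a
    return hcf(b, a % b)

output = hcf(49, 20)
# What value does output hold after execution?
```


hcf(49, 20)
= hcf(20, 49 % 20) = hcf(20, 9)
= hcf(9, 20 % 9) = hcf(9, 2)
= hcf(2, 9 % 2) = hcf(2, 1)
= hcf(1, 2 % 1) = hcf(1, 0)
b == 0, return a = 1


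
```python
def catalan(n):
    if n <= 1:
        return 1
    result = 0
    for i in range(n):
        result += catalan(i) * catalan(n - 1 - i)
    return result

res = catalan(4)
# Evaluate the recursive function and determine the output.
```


catalan(4)
= sum of catalan(i) * catalan(4-1-i) for i in 0..3
First compute sub-values bottom-up:
  catalan(0) = 1, catalan(1) = 1
  catalan(2) = 1*1 + 1*1 = 2
  catalan(3) = 1*2 + 1*1 + 2*1 = 5
Now catalan(4):
  catalan(0)*catalan(3) = 1*5 = 5
  catalan(1)*catalan(2) = 1*2 = 2
  catalan(2)*catalan(1) = 2*1 = 2
  catalan(3)*catalan(0) = 5*1 = 5
= 5 + 2 + 2 + 5
= 14


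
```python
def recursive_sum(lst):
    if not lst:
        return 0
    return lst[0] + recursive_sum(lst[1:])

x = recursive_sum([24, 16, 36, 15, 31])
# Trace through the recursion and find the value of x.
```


recursive_sum([24, 16, 36, 15, 31])
= 24 + recursive_sum([16, 36, 15, 31])
= 24 + 16 + recursive_sum([36, 15, 31])
= 24 + 16 + 36 + recursive_sum([15, 31])
= 24 + 16 + 36 + 15 + recursive_sum([31])
= 24 + 16 + 36 + 15 + 31 + recursive_sum([])
= 24 + 16 + 36 + 15 + 31 + 0
= 122


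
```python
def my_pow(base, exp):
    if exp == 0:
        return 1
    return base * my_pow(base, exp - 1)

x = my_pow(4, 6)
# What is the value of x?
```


my_pow(4, 6)
= 4 * my_pow(4, 5)
= 4 * 4 * my_pow(4, 4)
= 4 * 4 * 4 * my_pow(4, 3)
= 4 * 4 * 4 * 4 * my_pow(4, 2)
= 4 * 4 * 4 * 4 * 4 * my_pow(4, 1)
= 4 * 4 * 4 * 4 * 4 * 4 * my_pow(4, 0)
= 4 * 4 * 4 * 4 * 4 * 4 * 1
= 4096


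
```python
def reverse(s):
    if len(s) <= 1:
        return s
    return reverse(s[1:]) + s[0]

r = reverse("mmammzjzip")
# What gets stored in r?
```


reverse("mmammzjzip")
= reverse("mammzjzip") + "m"
= reverse("ammzjzip") + "m" + "m"
= reverse("mmzjzip") + "a" + "m" + "m"
= reverse("mzjzip") + "m" + "a" + "m" + "m"
= reverse("zjzip") + "m" + "m" + "a" + "m" + "m"
= reverse("jzip") + "z" + "m" + "m" + "a" + "m" + "m"
= reverse("zip") + "j" + "z" + "m" + "m" + "a" + "m" + "m"
= reverse("ip") + "z" + "j" + "z" + "m" + "m" + "a" + "m" + "m"
= reverse("p") + "i" + "z" + "j" + "z" + "m" + "m" + "a" + "m" + "m"
= "p" + "i" + "z" + "j" + "z" + "m" + "m" + "a" + "m" + "m"
= "pizjzmmamm"


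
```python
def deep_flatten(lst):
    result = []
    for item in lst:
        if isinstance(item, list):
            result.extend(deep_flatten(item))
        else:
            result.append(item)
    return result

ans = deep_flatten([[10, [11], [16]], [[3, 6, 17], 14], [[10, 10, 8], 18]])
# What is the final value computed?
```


deep_flatten([[10, [11], [16]], [[3, 6, 17], 14], [[10, 10, 8], 18]])
Processing each element:
  [10, [11], [16]] is a list -> deep_flatten recursively -> [10, 11, 16]
  [[3, 6, 17], 14] is a list -> deep_flatten recursively -> [3, 6, 17, 14]
  [[10, 10, 8], 18] is a list -> deep_flatten recursively -> [10, 10, 8, 18]
= [10, 11, 16, 3, 6, 17, 14, 10, 10, 8, 18]


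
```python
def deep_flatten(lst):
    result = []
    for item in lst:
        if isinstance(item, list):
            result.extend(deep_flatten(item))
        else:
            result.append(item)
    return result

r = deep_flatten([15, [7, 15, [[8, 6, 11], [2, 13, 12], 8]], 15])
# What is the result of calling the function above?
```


deep_flatten([15, [7, 15, [[8, 6, 11], [2, 13, 12], 8]], 15])
Processing each element:
  15 is not a list -> append 15
  [7, 15, [[8, 6, 11], [2, 13, 12], 8]] is a list -> deep_flatten recursively -> [7, 15, 8, 6, 11, 2, 13, 12, 8]
  15 is not a list -> append 15
= [15, 7, 15, 8, 6, 11, 2, 13, 12, 8, 15]


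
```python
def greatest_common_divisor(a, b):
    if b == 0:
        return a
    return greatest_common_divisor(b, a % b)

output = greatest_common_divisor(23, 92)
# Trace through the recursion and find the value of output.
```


greatest_common_divisor(23, 92)
= greatest_common_divisor(92, 23 % 92) = greatest_common_divisor(92, 23)
= greatest_common_divisor(23, 92 % 23) = greatest_common_divisor(23, 0)
b == 0, return a = 23


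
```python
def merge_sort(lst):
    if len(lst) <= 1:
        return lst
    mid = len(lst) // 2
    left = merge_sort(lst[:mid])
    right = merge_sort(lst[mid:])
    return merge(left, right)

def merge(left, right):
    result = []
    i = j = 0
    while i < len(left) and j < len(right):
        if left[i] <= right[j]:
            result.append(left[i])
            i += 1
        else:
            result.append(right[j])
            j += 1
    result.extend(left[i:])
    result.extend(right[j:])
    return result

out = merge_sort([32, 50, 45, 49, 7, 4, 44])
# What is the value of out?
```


merge_sort([32, 50, 45, 49, 7, 4, 44])
Split into [32, 50, 45] and [49, 7, 4, 44]
Left sorted: [32, 45, 50]
Right sorted: [4, 7, 44, 49]
Merge [32, 45, 50] and [4, 7, 44, 49]
= [4, 7, 32, 44, 45, 49, 50]


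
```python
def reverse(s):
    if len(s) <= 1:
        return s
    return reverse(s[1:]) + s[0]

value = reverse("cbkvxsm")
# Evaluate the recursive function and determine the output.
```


reverse("cbkvxsm")
= reverse("bkvxsm") + "c"
= reverse("kvxsm") + "b" + "c"
= reverse("vxsm") + "k" + "b" + "c"
= reverse("xsm") + "v" + "k" + "b" + "c"
= reverse("sm") + "x" + "v" + "k" + "b" + "c"
= reverse("m") + "s" + "x" + "v" + "k" + "b" + "c"
= "m" + "s" + "x" + "v" + "k" + "b" + "c"
= "msxvkbc"


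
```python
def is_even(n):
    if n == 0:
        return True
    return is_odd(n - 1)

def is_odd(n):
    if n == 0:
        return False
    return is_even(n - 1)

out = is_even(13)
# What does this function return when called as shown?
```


is_even(13)
= is_odd(12)
= is_even(11)
= is_odd(10)
= is_even(9)
= is_odd(8)
= is_even(7)
= is_odd(6)
= is_even(5)
= is_odd(4)
= is_even(3)
= is_odd(2)
= is_even(1)
= is_odd(0)
n == 0: return False
= False


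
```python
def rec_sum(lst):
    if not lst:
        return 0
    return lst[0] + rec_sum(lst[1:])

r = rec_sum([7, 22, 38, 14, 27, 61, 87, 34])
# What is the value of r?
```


rec_sum([7, 22, 38, 14, 27, 61, 87, 34])
= 7 + rec_sum([22, 38, 14, 27, 61, 87, 34])
= 7 + 22 + rec_sum([38, 14, 27, 61, 87, 34])
= 7 + 22 + 38 + rec_sum([14, 27, 61, 87, 34])
= 7 + 22 + 38 + 14 + rec_sum([27, 61, 87, 34])
= 7 + 22 + 38 + 14 + 27 + rec_sum([61, 87, 34])
= 7 + 22 + 38 + 14 + 27 + 61 + rec_sum([87, 34])
= 7 + 22 + 38 + 14 + 27 + 61 + 87 + rec_sum([34])
= 7 + 22 + 38 + 14 + 27 + 61 + 87 + 34 + rec_sum([])
= 7 + 22 + 38 + 14 + 27 + 61 + 87 + 34 + 0
= 290


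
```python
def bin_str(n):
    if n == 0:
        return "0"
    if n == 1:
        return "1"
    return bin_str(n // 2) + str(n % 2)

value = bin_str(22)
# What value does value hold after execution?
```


bin_str(22)
= bin_str(11) + "0"
= bin_str(5) + "1" + "0"
= bin_str(2) + "1" + "1" + "0"
= bin_str(1) + "0" + "1" + "1" + "0"
= "1" + "0" + "1" + "1" + "0"
= "10110"


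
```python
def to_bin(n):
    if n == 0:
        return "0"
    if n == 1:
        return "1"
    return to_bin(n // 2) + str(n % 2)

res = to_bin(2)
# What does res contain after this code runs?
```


to_bin(2)
= to_bin(1) + "0"
= "1" + "0"
= "10"


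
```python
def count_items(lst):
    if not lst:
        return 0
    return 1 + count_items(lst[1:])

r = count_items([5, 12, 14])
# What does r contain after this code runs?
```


count_items([5, 12, 14])
= 1 + count_items([12, 14])
= 1 + 1 + count_items([14])
= 1 + 1 + 1 + count_items([])
= 1 + 1 + 1 + 0
= 3


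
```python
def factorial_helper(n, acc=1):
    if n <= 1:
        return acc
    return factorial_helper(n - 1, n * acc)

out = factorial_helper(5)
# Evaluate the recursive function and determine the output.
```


factorial_helper(5, 1)
= factorial_helper(4, 5 * 1) = factorial_helper(4, 5)
= factorial_helper(3, 4 * 5) = factorial_helper(3, 20)
= factorial_helper(2, 3 * 20) = factorial_helper(2, 60)
= factorial_helper(1, 2 * 60) = factorial_helper(1, 120)
n <= 1, return acc = 120


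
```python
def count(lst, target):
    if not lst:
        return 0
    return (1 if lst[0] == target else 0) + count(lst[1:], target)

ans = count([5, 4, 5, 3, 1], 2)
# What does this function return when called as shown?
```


count([5, 4, 5, 3, 1], 2)
lst[0]=5 != 2: 0 + count([4, 5, 3, 1], 2)
lst[0]=4 != 2: 0 + count([5, 3, 1], 2)
lst[0]=5 != 2: 0 + count([3, 1], 2)
lst[0]=3 != 2: 0 + count([1], 2)
lst[0]=1 != 2: 0 + count([], 2)
= 0


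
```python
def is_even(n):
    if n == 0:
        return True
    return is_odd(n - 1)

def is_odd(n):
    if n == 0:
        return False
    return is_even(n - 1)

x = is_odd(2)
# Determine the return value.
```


is_odd(2)
= is_even(1)
= is_odd(0)
n == 0: return False
= False


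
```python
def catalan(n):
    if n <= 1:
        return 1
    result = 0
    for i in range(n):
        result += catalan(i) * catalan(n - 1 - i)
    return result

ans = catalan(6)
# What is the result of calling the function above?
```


catalan(6)
= sum of catalan(i) * catalan(6-1-i) for i in 0..5
First compute sub-values bottom-up:
  catalan(0) = 1, catalan(1) = 1
  catalan(2) = 1*1 + 1*1 = 2
  catalan(3) = 1*2 + 1*1 + 2*1 = 5
  catalan(4) = 1*5 + 1*2 + 2*1 + 5*1 = 14
  catalan(5) = 1*14 + 1*5 + 2*2 + 5*1 + 14*1 = 42
Now catalan(6):
  catalan(0)*catalan(5) = 1*42 = 42
  catalan(1)*catalan(4) = 1*14 = 14
  catalan(2)*catalan(3) = 2*5 = 10
  catalan(3)*catalan(2) = 5*2 = 10
  catalan(4)*catalan(1) = 14*1 = 14
  catalan(5)*catalan(0) = 42*1 = 42
= 42 + 14 + 10 + 10 + 14 + 42
= 132


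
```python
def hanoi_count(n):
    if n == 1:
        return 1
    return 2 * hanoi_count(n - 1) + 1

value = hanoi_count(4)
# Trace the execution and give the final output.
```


hanoi_count(4)
= 2 * hanoi_count(3) + 1
= 2 * (2 * hanoi_count(2) + 1) + 1
= 2 * (2 * (2 * hanoi_count(1) + 1) + 1) + 1
Now compute bottom-up:
hanoi_count(1) = 1
hanoi_count(2) = 2 * 1 + 1 = 3
hanoi_count(3) = 2 * 3 + 1 = 7
hanoi_count(4) = 2 * 7 + 1 = 15
= 15


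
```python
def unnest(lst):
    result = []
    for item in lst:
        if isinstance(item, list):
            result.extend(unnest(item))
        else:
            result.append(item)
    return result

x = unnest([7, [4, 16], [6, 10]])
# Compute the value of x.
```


unnest([7, [4, 16], [6, 10]])
Processing each element:
  7 is not a list -> append 7
  [4, 16] is a list -> unnest recursively -> [4, 16]
  [6, 10] is a list -> unnest recursively -> [6, 10]
= [7, 4, 16, 6, 10]


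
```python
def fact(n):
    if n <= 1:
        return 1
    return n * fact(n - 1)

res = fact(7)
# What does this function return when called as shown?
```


fact(7)
= 7 * fact(6)
= 7 * 6 * fact(5)
= 7 * 6 * 5 * fact(4)
= 7 * 6 * 5 * 4 * fact(3)
= 7 * 6 * 5 * 4 * 3 * fact(2)
= 7 * 6 * 5 * 4 * 3 * 2 * fact(1)
= 7 * 6 * 5 * 4 * 3 * 2 * 1
= 5040


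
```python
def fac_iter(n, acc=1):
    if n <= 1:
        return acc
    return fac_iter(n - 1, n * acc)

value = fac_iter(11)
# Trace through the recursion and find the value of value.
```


fac_iter(11, 1)
= fac_iter(10, 11 * 1) = fac_iter(10, 11)
= fac_iter(9, 10 * 11) = fac_iter(9, 110)
= fac_iter(8, 9 * 110) = fac_iter(8, 990)
= fac_iter(7, 8 * 990) = fac_iter(7, 7920)
= fac_iter(6, 7 * 7920) = fac_iter(6, 55440)
= fac_iter(5, 6 * 55440) = fac_iter(5, 332640)
= fac_iter(4, 5 * 332640) = fac_iter(4, 1663200)
= fac_iter(3, 4 * 1663200) = fac_iter(3, 6652800)
= fac_iter(2, 3 * 6652800) = fac_iter(2, 19958400)
= fac_iter(1, 2 * 19958400) = fac_iter(1, 39916800)
n <= 1, return acc = 39916800


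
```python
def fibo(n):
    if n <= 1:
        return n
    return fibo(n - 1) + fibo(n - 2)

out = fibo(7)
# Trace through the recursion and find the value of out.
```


fibo(7)
= fibo(6) + fibo(5)
= (fibo(5) + fibo(4)) + fibo(5)
Computing bottom-up: fibo(0)=0, fibo(1)=1, fibo(2)=1, fibo(3)=2, fibo(4)=3, fibo(5)=5, fibo(6)=8, fibo(7)=13
= 13


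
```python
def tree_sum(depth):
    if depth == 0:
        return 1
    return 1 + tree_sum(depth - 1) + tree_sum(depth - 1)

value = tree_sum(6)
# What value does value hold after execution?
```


tree_sum(6)
= 1 + tree_sum(5) + tree_sum(5)
= 1 + 2 * tree_sum(5)
tree_sum(k) = 2^(k+1) - 1
tree_sum(0) = 1
tree_sum(1) = 3
tree_sum(2) = 7
tree_sum(3) = 15
tree_sum(4) = 31
tree_sum(6) = 2^7 - 1 = 127


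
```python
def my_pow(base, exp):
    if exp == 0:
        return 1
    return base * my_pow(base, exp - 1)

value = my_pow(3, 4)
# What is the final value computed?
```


my_pow(3, 4)
= 3 * my_pow(3, 3)
= 3 * 3 * my_pow(3, 2)
= 3 * 3 * 3 * my_pow(3, 1)
= 3 * 3 * 3 * 3 * my_pow(3, 0)
= 3 * 3 * 3 * 3 * 1
= 81


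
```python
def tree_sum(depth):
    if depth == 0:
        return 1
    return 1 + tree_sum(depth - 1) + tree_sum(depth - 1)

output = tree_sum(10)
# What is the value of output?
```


tree_sum(10)
= 1 + tree_sum(9) + tree_sum(9)
= 1 + 2 * tree_sum(9)
tree_sum(k) = 2^(k+1) - 1
tree_sum(0) = 1
tree_sum(1) = 3
tree_sum(2) = 7
tree_sum(3) = 15
tree_sum(4) = 31
tree_sum(10) = 2^11 - 1 = 2047


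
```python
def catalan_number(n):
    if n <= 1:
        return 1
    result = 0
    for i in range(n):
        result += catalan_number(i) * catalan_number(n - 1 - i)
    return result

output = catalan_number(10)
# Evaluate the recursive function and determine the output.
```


catalan_number(10)
= sum of catalan_number(i) * catalan_number(10-1-i) for i in 0..9
First compute sub-values bottom-up:
  catalan_number(0) = 1, catalan_number(1) = 1
  catalan_number(2) = 1*1 + 1*1 = 2
  catalan_number(3) = 1*2 + 1*1 + 2*1 = 5
  catalan_number(4) = 1*5 + 1*2 + 2*1 + 5*1 = 14
  catalan_number(5) = 1*14 + 1*5 + 2*2 + 5*1 + 14*1 = 42
  catalan_number(6) = 1*42 + 1*14 + 2*5 + 5*2 + 14*1 + 42*1 = 132
  catalan_number(7) = 1*132 + 1*42 + 2*14 + 5*5 + 14*2 + 42*1 + 132*1 = 429
  catalan_number(8) = 1*429 + 1*132 + 2*42 + 5*14 + 14*5 + 42*2 + 132*1 + 429*1 = 1430
  catalan_number(9) = 1*1430 + 1*429 + 2*132 + 5*42 + 14*14 + 42*5 + 132*2 + 429*1 + 1430*1 = 4862
Now catalan_number(10):
  catalan_number(0)*catalan_number(9) = 1*4862 = 4862
  catalan_number(1)*catalan_number(8) = 1*1430 = 1430
  catalan_number(2)*catalan_number(7) = 2*429 = 858
  catalan_number(3)*catalan_number(6) = 5*132 = 660
  catalan_number(4)*catalan_number(5) = 14*42 = 588
  catalan_number(5)*catalan_number(4) = 42*14 = 588
  catalan_number(6)*catalan_number(3) = 132*5 = 660
  catalan_number(7)*catalan_number(2) = 429*2 = 858
  catalan_number(8)*catalan_number(1) = 1430*1 = 1430
  catalan_number(9)*catalan_number(0) = 4862*1 = 4862
= 4862 + 1430 + 858 + 660 + 588 + 588 + 660 + 858 + 1430 + 4862
= 16796


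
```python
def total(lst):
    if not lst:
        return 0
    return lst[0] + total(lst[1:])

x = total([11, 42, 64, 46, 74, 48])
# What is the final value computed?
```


total([11, 42, 64, 46, 74, 48])
= 11 + total([42, 64, 46, 74, 48])
= 11 + 42 + total([64, 46, 74, 48])
= 11 + 42 + 64 + total([46, 74, 48])
= 11 + 42 + 64 + 46 + total([74, 48])
= 11 + 42 + 64 + 46 + 74 + total([48])
= 11 + 42 + 64 + 46 + 74 + 48 + total([])
= 11 + 42 + 64 + 46 + 74 + 48 + 0
= 285


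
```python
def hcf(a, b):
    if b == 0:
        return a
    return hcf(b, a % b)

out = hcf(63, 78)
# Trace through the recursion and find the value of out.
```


hcf(63, 78)
= hcf(78, 63 % 78) = hcf(78, 63)
= hcf(63, 78 % 63) = hcf(63, 15)
= hcf(15, 63 % 15) = hcf(15, 3)
= hcf(3, 15 % 3) = hcf(3, 0)
b == 0, return a = 3


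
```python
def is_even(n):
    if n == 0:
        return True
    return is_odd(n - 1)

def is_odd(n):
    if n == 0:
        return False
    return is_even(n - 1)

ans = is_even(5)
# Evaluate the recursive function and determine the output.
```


is_even(5)
= is_odd(4)
= is_even(3)
= is_odd(2)
= is_even(1)
= is_odd(0)
n == 0: return False
= False


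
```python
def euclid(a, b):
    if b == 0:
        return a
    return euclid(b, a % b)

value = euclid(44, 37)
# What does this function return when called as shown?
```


euclid(44, 37)
= euclid(37, 44 % 37) = euclid(37, 7)
= euclid(7, 37 % 7) = euclid(7, 2)
= euclid(2, 7 % 2) = euclid(2, 1)
= euclid(1, 2 % 1) = euclid(1, 0)
b == 0, return a = 1


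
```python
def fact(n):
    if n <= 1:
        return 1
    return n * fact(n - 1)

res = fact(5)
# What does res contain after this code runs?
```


fact(5)
= 5 * fact(4)
= 5 * 4 * fact(3)
= 5 * 4 * 3 * fact(2)
= 5 * 4 * 3 * 2 * fact(1)
= 5 * 4 * 3 * 2 * 1
= 120


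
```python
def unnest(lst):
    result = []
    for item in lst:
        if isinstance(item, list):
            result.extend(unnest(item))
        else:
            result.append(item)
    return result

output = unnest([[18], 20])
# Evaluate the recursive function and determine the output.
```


unnest([[18], 20])
Processing each element:
  [18] is a list -> unnest recursively -> [18]
  20 is not a list -> append 20
= [18, 20]


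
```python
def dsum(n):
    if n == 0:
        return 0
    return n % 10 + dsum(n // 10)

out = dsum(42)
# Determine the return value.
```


dsum(42)
= 2 + dsum(4)
= 2 + 4 + dsum(0)
= 2 + 4 + 0
= 6


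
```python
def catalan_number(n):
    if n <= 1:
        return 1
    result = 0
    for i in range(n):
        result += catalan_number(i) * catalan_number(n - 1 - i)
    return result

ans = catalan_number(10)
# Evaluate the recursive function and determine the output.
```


catalan_number(10)
= sum of catalan_number(i) * catalan_number(10-1-i) for i in 0..9
First compute sub-values bottom-up:
  catalan_number(0) = 1, catalan_number(1) = 1
  catalan_number(2) = 1*1 + 1*1 = 2
  catalan_number(3) = 1*2 + 1*1 + 2*1 = 5
  catalan_number(4) = 1*5 + 1*2 + 2*1 + 5*1 = 14
  catalan_number(5) = 1*14 + 1*5 + 2*2 + 5*1 + 14*1 = 42
  catalan_number(6) = 1*42 + 1*14 + 2*5 + 5*2 + 14*1 + 42*1 = 132
  catalan_number(7) = 1*132 + 1*42 + 2*14 + 5*5 + 14*2 + 42*1 + 132*1 = 429
  catalan_number(8) = 1*429 + 1*132 + 2*42 + 5*14 + 14*5 + 42*2 + 132*1 + 429*1 = 1430
  catalan_number(9) = 1*1430 + 1*429 + 2*132 + 5*42 + 14*14 + 42*5 + 132*2 + 429*1 + 1430*1 = 4862
Now catalan_number(10):
  catalan_number(0)*catalan_number(9) = 1*4862 = 4862
  catalan_number(1)*catalan_number(8) = 1*1430 = 1430
  catalan_number(2)*catalan_number(7) = 2*429 = 858
  catalan_number(3)*catalan_number(6) = 5*132 = 660
  catalan_number(4)*catalan_number(5) = 14*42 = 588
  catalan_number(5)*catalan_number(4) = 42*14 = 588
  catalan_number(6)*catalan_number(3) = 132*5 = 660
  catalan_number(7)*catalan_number(2) = 429*2 = 858
  catalan_number(8)*catalan_number(1) = 1430*1 = 1430
  catalan_number(9)*catalan_number(0) = 4862*1 = 4862
= 4862 + 1430 + 858 + 660 + 588 + 588 + 660 + 858 + 1430 + 4862
= 16796


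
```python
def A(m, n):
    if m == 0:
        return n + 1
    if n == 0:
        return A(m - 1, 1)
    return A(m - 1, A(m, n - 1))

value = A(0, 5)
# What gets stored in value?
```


A(0, 5)
m == 0: return 5 + 1 = 6
= 6


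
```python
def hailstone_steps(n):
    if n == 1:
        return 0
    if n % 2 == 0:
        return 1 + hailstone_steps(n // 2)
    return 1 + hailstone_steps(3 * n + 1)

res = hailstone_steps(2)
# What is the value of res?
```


hailstone_steps(2)
2 is even -> hailstone_steps(1)
Reached 1 after 1 steps
= 1


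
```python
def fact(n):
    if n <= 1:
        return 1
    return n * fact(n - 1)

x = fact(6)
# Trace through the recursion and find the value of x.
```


fact(6)
= 6 * fact(5)
= 6 * 5 * fact(4)
= 6 * 5 * 4 * fact(3)
= 6 * 5 * 4 * 3 * fact(2)
= 6 * 5 * 4 * 3 * 2 * fact(1)
= 6 * 5 * 4 * 3 * 2 * 1
= 720


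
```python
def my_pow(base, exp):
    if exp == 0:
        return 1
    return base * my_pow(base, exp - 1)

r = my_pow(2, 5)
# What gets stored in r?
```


my_pow(2, 5)
= 2 * my_pow(2, 4)
= 2 * 2 * my_pow(2, 3)
= 2 * 2 * 2 * my_pow(2, 2)
= 2 * 2 * 2 * 2 * my_pow(2, 1)
= 2 * 2 * 2 * 2 * 2 * my_pow(2, 0)
= 2 * 2 * 2 * 2 * 2 * 1
= 32


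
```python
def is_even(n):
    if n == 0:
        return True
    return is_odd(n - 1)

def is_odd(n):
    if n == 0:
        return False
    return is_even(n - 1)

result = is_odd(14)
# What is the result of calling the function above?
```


is_odd(14)
= is_even(13)
= is_odd(12)
= is_even(11)
= is_odd(10)
= is_even(9)
= is_odd(8)
= is_even(7)
= is_odd(6)
= is_even(5)
= is_odd(4)
= is_even(3)
= is_odd(2)
= is_even(1)
= is_odd(0)
n == 0: return False
= False


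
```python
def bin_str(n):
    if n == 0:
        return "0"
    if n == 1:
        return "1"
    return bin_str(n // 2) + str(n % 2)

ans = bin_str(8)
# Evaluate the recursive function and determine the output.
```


bin_str(8)
= bin_str(4) + "0"
= bin_str(2) + "0" + "0"
= bin_str(1) + "0" + "0" + "0"
= "1" + "0" + "0" + "0"
= "1000"


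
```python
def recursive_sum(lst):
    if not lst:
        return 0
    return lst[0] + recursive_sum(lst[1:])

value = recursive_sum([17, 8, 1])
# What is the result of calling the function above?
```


recursive_sum([17, 8, 1])
= 17 + recursive_sum([8, 1])
= 17 + 8 + recursive_sum([1])
= 17 + 8 + 1 + recursive_sum([])
= 17 + 8 + 1 + 0
= 26


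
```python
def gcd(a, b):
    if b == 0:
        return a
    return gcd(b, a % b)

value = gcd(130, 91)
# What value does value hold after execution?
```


gcd(130, 91)
= gcd(91, 130 % 91) = gcd(91, 39)
= gcd(39, 91 % 39) = gcd(39, 13)
= gcd(13, 39 % 13) = gcd(13, 0)
b == 0, return a = 13


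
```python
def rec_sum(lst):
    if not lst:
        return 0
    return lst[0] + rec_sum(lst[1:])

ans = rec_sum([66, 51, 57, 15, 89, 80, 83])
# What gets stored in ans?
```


rec_sum([66, 51, 57, 15, 89, 80, 83])
= 66 + rec_sum([51, 57, 15, 89, 80, 83])
= 66 + 51 + rec_sum([57, 15, 89, 80, 83])
= 66 + 51 + 57 + rec_sum([15, 89, 80, 83])
= 66 + 51 + 57 + 15 + rec_sum([89, 80, 83])
= 66 + 51 + 57 + 15 + 89 + rec_sum([80, 83])
= 66 + 51 + 57 + 15 + 89 + 80 + rec_sum([83])
= 66 + 51 + 57 + 15 + 89 + 80 + 83 + rec_sum([])
= 66 + 51 + 57 + 15 + 89 + 80 + 83 + 0
= 441


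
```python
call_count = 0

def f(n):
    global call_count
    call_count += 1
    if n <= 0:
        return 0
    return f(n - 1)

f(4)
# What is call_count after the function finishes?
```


f(4) calls f(3) calls ... calls f(0)
Total calls: 4 + 1 (for base case) = 5


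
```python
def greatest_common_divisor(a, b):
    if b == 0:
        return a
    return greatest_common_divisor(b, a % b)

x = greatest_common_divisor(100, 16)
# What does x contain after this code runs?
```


greatest_common_divisor(100, 16)
= greatest_common_divisor(16, 100 % 16) = greatest_common_divisor(16, 4)
= greatest_common_divisor(4, 16 % 4) = greatest_common_divisor(4, 0)
b == 0, return a = 4


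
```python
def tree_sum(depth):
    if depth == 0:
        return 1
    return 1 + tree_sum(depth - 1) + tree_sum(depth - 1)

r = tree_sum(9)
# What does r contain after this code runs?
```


tree_sum(9)
= 1 + tree_sum(8) + tree_sum(8)
= 1 + 2 * tree_sum(8)
tree_sum(k) = 2^(k+1) - 1
tree_sum(0) = 1
tree_sum(1) = 3
tree_sum(2) = 7
tree_sum(3) = 15
tree_sum(4) = 31
tree_sum(9) = 2^10 - 1 = 1023


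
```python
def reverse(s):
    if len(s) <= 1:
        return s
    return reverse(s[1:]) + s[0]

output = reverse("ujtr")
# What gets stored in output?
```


reverse("ujtr")
= reverse("jtr") + "u"
= reverse("tr") + "j" + "u"
= reverse("r") + "t" + "j" + "u"
= "r" + "t" + "j" + "u"
= "rtju"


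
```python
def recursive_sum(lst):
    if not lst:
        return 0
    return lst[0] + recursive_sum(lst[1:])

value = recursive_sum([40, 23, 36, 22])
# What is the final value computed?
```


recursive_sum([40, 23, 36, 22])
= 40 + recursive_sum([23, 36, 22])
= 40 + 23 + recursive_sum([36, 22])
= 40 + 23 + 36 + recursive_sum([22])
= 40 + 23 + 36 + 22 + recursive_sum([])
= 40 + 23 + 36 + 22 + 0
= 121


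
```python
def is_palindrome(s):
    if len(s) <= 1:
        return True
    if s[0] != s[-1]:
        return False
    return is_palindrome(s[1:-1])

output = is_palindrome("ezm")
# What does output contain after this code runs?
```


is_palindrome("ezm")
"ezm": s[0]='e' != s[-1]='m' -> False
= False


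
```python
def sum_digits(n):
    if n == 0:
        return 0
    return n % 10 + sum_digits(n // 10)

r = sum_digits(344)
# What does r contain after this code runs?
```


sum_digits(344)
= 4 + sum_digits(34)
= 4 + 4 + sum_digits(3)
= 4 + 4 + 3 + sum_digits(0)
= 4 + 4 + 3 + 0
= 11


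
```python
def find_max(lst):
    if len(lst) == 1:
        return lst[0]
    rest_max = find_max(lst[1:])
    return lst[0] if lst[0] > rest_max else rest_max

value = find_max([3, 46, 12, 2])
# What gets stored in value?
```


find_max([3, 46, 12, 2])
= compare 3 with find_max([46, 12, 2])
= compare 46 with find_max([12, 2])
= compare 12 with find_max([2])
Base: find_max([2]) = 2
compare 12 with 2: max = 12
compare 46 with 12: max = 46
compare 3 with 46: max = 46
= 46


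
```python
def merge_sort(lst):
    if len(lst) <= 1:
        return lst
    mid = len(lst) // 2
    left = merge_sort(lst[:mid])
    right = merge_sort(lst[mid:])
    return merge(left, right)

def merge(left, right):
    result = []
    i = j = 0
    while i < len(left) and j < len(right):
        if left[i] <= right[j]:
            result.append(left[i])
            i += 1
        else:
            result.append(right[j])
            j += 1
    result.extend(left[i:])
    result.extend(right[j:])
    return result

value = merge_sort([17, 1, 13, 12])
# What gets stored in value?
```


merge_sort([17, 1, 13, 12])
Split into [17, 1] and [13, 12]
Left sorted: [1, 17]
Right sorted: [12, 13]
Merge [1, 17] and [12, 13]
= [1, 12, 13, 17]


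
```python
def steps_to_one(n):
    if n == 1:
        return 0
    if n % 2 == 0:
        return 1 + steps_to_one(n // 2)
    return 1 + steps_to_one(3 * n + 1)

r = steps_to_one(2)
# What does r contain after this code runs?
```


steps_to_one(2)
2 is even -> steps_to_one(1)
Reached 1 after 1 steps
= 1


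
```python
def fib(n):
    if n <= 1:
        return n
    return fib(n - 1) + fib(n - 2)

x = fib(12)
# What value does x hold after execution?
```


fib(12)
= fib(11) + fib(10)
= (fib(10) + fib(9)) + fib(10)
Computing bottom-up: fib(0)=0, fib(1)=1, fib(2)=1, fib(3)=2, fib(4)=3, fib(5)=5, fib(6)=8, fib(7)=13, fib(8)=21, fib(9)=34, fib(10)=55, fib(11)=89, fib(12)=144
= 144
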